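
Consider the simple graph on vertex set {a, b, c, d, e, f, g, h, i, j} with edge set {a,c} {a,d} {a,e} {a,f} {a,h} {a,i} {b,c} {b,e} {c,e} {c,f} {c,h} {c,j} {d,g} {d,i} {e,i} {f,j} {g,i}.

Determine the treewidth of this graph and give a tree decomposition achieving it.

Treewidth 2.
One such decomposition:
Bags: B1 = {a, e, i}  B2 = {a, c, e}  B3 = {a, d, i}  B4 = {d, g, i}  B5 = {a, c, h}  B6 = {a, c, f}  B7 = {b, c, e}  B8 = {c, f, j}
Tree: B1–B2, B1–B3, B3–B4, B2–B5, B5–B6, B2–B7, B6–B8

The largest bag has 3 vertices, giving width 2; this decomposition certifies tw(G) ≤ 2. On the other hand G contains the 3-clique {d, g, i}. A clique must lie in a single bag of any decomposition, so no decomposition can have width below 2. Hence tw(G) = 2 exactly.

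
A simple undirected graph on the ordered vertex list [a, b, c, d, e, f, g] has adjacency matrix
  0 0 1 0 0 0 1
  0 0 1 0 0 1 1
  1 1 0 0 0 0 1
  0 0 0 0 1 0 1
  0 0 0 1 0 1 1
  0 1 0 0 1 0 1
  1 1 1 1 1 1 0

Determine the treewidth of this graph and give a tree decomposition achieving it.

Treewidth 2.
Bags: B1 = {b, c, g}  B2 = {b, f, g}  B3 = {e, f, g}  B4 = {d, e, g}  B5 = {a, c, g}
Tree: B1–B2, B2–B3, B3–B4, B1–B5

The largest bag has 3 vertices, giving width 2; this decomposition certifies tw(G) ≤ 2. Conversely, {d, e, g} is a clique of size 3, and the vertices of any clique must share a bag in every tree decomposition; so some bag has ≥ 3 vertices and tw(G) ≥ 2. Hence tw(G) = 2 exactly.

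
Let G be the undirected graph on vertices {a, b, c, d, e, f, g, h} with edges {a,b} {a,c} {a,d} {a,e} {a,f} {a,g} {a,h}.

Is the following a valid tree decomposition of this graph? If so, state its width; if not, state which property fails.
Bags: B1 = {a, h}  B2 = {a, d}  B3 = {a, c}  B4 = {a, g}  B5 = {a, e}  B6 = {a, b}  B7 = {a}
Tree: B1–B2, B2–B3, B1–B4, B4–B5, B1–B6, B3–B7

No — vertex f appears in no bag.

A tree decomposition must satisfy three properties: every vertex lies in some bag; for every edge, both endpoints lie together in some bag; and for every vertex, the bags containing it form a connected subtree. Here vertex f appears in no bag, so the decomposition is invalid.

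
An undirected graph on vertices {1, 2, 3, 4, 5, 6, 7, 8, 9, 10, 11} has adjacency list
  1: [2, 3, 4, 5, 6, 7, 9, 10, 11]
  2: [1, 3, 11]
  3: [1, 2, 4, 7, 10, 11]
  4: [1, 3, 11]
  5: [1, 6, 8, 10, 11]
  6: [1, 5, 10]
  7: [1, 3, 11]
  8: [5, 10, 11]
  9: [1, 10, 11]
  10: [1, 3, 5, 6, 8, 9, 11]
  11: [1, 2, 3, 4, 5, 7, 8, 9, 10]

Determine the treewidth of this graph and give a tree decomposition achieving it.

Treewidth 3.
Bags: B1 = {1, 3, 10, 11}  B2 = {1, 9, 10, 11}  B3 = {1, 2, 3, 11}  B4 = {1, 5, 10, 11}  B5 = {1, 3, 4, 11}  B6 = {5, 8, 10, 11}  B7 = {1, 5, 6, 10}  B8 = {1, 3, 7, 11}
Tree: B1–B2, B1–B3, B1–B4, B1–B5, B4–B6, B4–B7, B5–B8

Each bag holds 4 vertices, so the decomposition has width 3, which upper-bounds the treewidth. Conversely, {5, 8, 10, 11} is a clique of size 4, and the vertices of any clique must share a bag in every tree decomposition; so some bag has ≥ 4 vertices and tw(G) ≥ 3. Hence tw(G) = 3 exactly.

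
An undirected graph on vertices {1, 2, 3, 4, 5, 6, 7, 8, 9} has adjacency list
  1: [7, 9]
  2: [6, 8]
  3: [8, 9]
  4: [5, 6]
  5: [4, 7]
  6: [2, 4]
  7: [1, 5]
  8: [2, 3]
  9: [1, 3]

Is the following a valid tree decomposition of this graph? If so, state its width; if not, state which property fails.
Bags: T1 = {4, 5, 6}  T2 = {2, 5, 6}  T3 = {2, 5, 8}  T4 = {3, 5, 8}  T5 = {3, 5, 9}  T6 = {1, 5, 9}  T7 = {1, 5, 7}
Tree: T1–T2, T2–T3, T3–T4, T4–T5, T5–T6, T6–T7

Yes; width 2.

Checking the three conditions: (i) the bags cover all of {1, 2, 3, 4, 5, 6, 7, 8, 9}; (ii) for each edge, some bag contains both endpoints; (iii) the bags containing any fixed vertex form a subtree. All hold, so the decomposition is valid with width 3 − 1 = 2.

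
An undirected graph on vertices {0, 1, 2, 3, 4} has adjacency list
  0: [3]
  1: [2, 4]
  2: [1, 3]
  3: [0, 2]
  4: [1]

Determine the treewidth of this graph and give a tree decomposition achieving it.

Each bag holds 2 vertices, so the decomposition has width 1, which upper-bounds the treewidth. Any graph with an edge has treewidth ≥ 1, and G has the edge 4–1. Therefore the treewidth is 1.

Treewidth 1.
One optimal decomposition is:
Bags: B1 = {1, 4}  B2 = {1, 2}  B3 = {2, 3}  B4 = {0, 3}
Tree: B1–B2, B2–B3, B3–B4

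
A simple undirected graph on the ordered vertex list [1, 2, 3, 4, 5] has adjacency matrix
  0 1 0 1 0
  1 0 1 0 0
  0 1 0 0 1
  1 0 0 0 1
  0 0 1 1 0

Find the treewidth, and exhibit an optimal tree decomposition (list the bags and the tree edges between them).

Treewidth 2.
One optimal decomposition is:
Bags: B1 = {1, 2, 3}  B2 = {1, 3, 4}  B3 = {3, 4, 5}
Tree: B1–B2, B2–B3

Every bag has size at most 3, so the width is 3 − 1 = 2 and tw(G) ≤ 2. The edges 3–2–1–4–5–3 form a cycle, so G is not a tree and its treewidth is at least 2. The upper and lower bounds meet at 2, so that is the treewidth.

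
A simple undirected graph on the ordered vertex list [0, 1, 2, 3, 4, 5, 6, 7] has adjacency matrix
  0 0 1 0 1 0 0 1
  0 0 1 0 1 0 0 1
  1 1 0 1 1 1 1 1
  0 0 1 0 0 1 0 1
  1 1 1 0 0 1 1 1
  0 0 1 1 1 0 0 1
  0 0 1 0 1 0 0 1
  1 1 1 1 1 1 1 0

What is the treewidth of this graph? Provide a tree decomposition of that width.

Treewidth 3.
One such decomposition:
Bags: B1 = {1, 2, 4, 7}  B2 = {0, 2, 4, 7}  B3 = {2, 4, 5, 7}  B4 = {2, 3, 5, 7}  B5 = {2, 4, 6, 7}
Tree: B1–B2, B2–B3, B3–B4, B3–B5

The largest bag has 4 vertices, giving width 3; this decomposition certifies tw(G) ≤ 3. For the lower bound, the 4 vertices {2, 3, 5, 7} are pairwise adjacent, and any tree decomposition puts a clique entirely inside one bag — forcing width ≥ 3. Therefore the treewidth is 3.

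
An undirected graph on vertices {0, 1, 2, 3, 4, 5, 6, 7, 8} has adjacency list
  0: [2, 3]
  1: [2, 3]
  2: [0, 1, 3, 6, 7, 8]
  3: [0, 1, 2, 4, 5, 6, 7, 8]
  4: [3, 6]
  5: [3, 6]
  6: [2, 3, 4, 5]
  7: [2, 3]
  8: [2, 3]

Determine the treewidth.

A width-2 tree decomposition is:
Bags: B1 = {2, 3, 7}  B2 = {2, 3, 6}  B3 = {1, 2, 3}  B4 = {3, 4, 6}  B5 = {3, 5, 6}  B6 = {2, 3, 8}  B7 = {0, 2, 3}
Tree: B1–B2, B1–B3, B2–B4, B4–B5, B3–B6, B6–B7
Every bag has size at most 3, so the width is 3 − 1 = 2 and tw(G) ≤ 2. On the other hand G contains the 3-clique {0, 2, 3}. A clique must lie in a single bag of any decomposition, so no decomposition can have width below 2. Combining the bounds, tw(G) = 2.

2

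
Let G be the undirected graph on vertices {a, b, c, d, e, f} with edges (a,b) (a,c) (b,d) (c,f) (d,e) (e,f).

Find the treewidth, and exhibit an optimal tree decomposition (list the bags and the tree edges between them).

Treewidth 2.
One optimal decomposition is:
Bags: B1 = {a, b, c}  B2 = {b, c, d}  B3 = {c, d, e}  B4 = {c, e, f}
Tree: B1–B2, B2–B3, B3–B4

Each bag holds 3 vertices, so the decomposition has width 2, which upper-bounds the treewidth. Since c–a–b–d–e–f–c is a cycle in G, G is not acyclic. Forests are exactly the graphs of treewidth ≤ 1, so tw(G) ≥ 2. Combining the bounds, tw(G) = 2.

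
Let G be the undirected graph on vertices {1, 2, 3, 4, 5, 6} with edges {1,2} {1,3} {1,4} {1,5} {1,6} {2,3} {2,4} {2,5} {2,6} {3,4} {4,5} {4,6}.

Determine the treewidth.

3

A width-3 tree decomposition is:
Bags: B1 = {1, 2, 3, 4}  B2 = {1, 2, 4, 6}  B3 = {1, 2, 4, 5}
Tree: B1–B2, B2–B3
Each bag holds 4 vertices, so the decomposition has width 3, which upper-bounds the treewidth. For the lower bound, the 4 vertices {1, 2, 3, 4} are pairwise adjacent, and any tree decomposition puts a clique entirely inside one bag — forcing width ≥ 3. Hence tw(G) = 3 exactly.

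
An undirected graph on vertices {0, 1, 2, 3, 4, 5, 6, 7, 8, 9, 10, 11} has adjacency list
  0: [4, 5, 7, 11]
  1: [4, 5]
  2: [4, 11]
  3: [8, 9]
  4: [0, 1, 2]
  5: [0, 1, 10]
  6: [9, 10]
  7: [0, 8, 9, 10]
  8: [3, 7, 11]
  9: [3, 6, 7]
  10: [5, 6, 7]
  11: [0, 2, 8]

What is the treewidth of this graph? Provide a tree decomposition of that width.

Each bag holds 4 vertices, so the decomposition has width 3, which upper-bounds the treewidth. For the lower bound: the 4 vertex sets {3,6,9}, {8}, {7}, {0,5,10,11} are disjoint, each induces a connected subgraph, and every pair is joined by at least one edge of G. Contracting each set to a single vertex therefore yields K_{4} as a minor, and since treewidth is minor-monotone, tw(G) ≥ tw(K_{4}) = 3. The upper and lower bounds meet at 3, so that is the treewidth.

Treewidth 3.
Bags: B1 = {3, 6, 8, 9}  B2 = {6, 7, 8, 9}  B3 = {6, 7, 8, 10}  B4 = {7, 8, 10, 11}  B5 = {0, 7, 10, 11}  B6 = {0, 5, 10, 11}  B7 = {0, 2, 5, 11}  B8 = {0, 2, 4, 5}  B9 = {1, 2, 4, 5}
Tree: B1–B2, B2–B3, B3–B4, B4–B5, B5–B6, B6–B7, B7–B8, B8–B9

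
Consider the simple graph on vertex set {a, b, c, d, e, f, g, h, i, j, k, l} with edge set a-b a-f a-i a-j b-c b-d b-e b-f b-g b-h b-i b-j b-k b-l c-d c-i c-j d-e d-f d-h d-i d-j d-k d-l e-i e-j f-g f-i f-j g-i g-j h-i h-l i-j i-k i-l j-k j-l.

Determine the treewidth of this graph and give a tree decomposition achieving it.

Treewidth 4.
One such decomposition:
Bags: B1 = {b, d, f, i, j}  B2 = {b, d, i, j, l}  B3 = {b, f, g, i, j}  B4 = {b, d, h, i, l}  B5 = {b, c, d, i, j}  B6 = {a, b, f, i, j}  B7 = {b, d, e, i, j}  B8 = {b, d, i, j, k}
Tree: B1–B2, B1–B3, B2–B4, B2–B5, B1–B6, B5–B7, B7–B8

Every bag has size at most 5, so the width is 5 − 1 = 4 and tw(G) ≤ 4. For the lower bound, the 5 vertices {b, d, f, i, j} are pairwise adjacent, and any tree decomposition puts a clique entirely inside one bag — forcing width ≥ 4. Combining the bounds, tw(G) = 4.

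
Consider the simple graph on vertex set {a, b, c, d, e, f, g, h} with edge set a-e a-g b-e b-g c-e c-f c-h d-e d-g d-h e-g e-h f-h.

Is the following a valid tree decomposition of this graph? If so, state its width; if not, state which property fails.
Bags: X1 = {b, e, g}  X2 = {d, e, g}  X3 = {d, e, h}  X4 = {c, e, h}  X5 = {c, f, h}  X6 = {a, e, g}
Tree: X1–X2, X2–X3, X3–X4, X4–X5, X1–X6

Every vertex of G appears in some bag (union = {a, b, c, d, e, f, g, h}); every edge is covered by a bag; and for each vertex v the set of bags containing v is connected in the bag tree. The decomposition is therefore valid. The largest bag has 3 vertices, so the width is 2.

Yes; width 2.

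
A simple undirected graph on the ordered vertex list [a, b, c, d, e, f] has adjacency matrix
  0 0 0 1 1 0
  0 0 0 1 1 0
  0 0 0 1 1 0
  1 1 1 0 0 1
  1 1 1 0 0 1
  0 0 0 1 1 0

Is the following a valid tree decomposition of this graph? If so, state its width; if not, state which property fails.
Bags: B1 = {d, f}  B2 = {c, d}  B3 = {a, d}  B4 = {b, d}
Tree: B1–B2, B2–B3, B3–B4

A tree decomposition must satisfy three properties: every vertex lies in some bag; for every edge, both endpoints lie together in some bag; and for every vertex, the bags containing it form a connected subtree. Here vertex e appears in no bag, so the decomposition is invalid.

No — vertex e appears in no bag.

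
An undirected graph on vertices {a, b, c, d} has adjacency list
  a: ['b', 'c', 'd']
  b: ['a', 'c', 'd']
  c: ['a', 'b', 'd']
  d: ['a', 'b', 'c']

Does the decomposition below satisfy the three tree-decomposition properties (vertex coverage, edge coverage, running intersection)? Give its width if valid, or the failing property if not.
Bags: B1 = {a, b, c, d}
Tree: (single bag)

Yes; width 3.

Every vertex of G appears in some bag (union = {a, b, c, d}); every edge is covered by a bag; and for each vertex v the set of bags containing v is connected in the bag tree. The decomposition is therefore valid. The largest bag has 4 vertices, so the width is 3.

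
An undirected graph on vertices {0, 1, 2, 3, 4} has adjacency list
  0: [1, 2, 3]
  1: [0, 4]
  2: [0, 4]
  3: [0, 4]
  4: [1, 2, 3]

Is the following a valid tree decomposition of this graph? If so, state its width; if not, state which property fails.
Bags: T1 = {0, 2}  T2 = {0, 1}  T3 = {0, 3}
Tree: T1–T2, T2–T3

A tree decomposition must satisfy three properties: every vertex lies in some bag; for every edge, both endpoints lie together in some bag; and for every vertex, the bags containing it form a connected subtree. Here vertex 4 appears in no bag, so the decomposition is invalid.

No — vertex 4 appears in no bag.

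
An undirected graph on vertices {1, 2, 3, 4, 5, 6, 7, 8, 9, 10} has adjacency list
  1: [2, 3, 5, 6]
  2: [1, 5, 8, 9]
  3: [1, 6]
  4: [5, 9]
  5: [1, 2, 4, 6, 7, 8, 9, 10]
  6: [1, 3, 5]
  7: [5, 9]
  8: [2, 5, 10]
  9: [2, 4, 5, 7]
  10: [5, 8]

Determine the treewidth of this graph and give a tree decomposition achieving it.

Each bag holds 3 vertices, so the decomposition has width 2, which upper-bounds the treewidth. On the other hand G contains the 3-clique {1, 3, 6}. A clique must lie in a single bag of any decomposition, so no decomposition can have width below 2. Combining the bounds, tw(G) = 2.

Treewidth 2.
One optimal decomposition is:
Bags: B1 = {2, 5, 8}  B2 = {1, 2, 5}  B3 = {1, 5, 6}  B4 = {1, 3, 6}  B5 = {2, 5, 9}  B6 = {5, 8, 10}  B7 = {5, 7, 9}  B8 = {4, 5, 9}
Tree: B1–B2, B2–B3, B3–B4, B1–B5, B1–B6, B5–B7, B7–B8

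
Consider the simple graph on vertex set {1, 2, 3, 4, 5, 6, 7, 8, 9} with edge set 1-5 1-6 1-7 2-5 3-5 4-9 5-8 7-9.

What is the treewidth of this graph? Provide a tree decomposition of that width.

Treewidth 1.
One optimal decomposition is:
Bags: B1 = {1, 6}  B2 = {1, 5}  B3 = {5, 8}  B4 = {2, 5}  B5 = {1, 7}  B6 = {7, 9}  B7 = {4, 9}  B8 = {3, 5}
Tree: B1–B2, B2–B3, B3–B4, B2–B5, B5–B6, B6–B7, B2–B8

Each bag holds 2 vertices, so the decomposition has width 1, which upper-bounds the treewidth. Any graph with an edge has treewidth ≥ 1, and G has the edge 6–1. Hence tw(G) = 1 exactly.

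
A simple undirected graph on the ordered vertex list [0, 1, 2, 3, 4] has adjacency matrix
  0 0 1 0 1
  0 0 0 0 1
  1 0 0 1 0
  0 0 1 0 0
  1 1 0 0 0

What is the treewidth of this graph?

1

A width-1 tree decomposition is:
Bags: B1 = {0, 2}  B2 = {2, 3}  B3 = {0, 4}  B4 = {1, 4}
Tree: B1–B2, B1–B3, B3–B4
The largest bag has 2 vertices, giving width 1; this decomposition certifies tw(G) ≤ 1. Any graph with an edge has treewidth ≥ 1, and G has the edge 2–0. The upper and lower bounds meet at 1, so that is the treewidth.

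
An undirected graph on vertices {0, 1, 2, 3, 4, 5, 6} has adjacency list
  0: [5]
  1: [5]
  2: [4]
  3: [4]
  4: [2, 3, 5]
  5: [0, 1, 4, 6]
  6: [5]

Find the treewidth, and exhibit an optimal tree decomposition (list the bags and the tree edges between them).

The largest bag has 2 vertices, giving width 1; this decomposition certifies tw(G) ≤ 1. G has an edge, so its treewidth is at least 1. Hence tw(G) = 1 exactly.

Treewidth 1.
One optimal decomposition is:
Bags: B1 = {4, 5}  B2 = {2, 4}  B3 = {3, 4}  B4 = {0, 5}  B5 = {1, 5}  B6 = {5, 6}
Tree: B1–B2, B2–B3, B1–B4, B4–B5, B1–B6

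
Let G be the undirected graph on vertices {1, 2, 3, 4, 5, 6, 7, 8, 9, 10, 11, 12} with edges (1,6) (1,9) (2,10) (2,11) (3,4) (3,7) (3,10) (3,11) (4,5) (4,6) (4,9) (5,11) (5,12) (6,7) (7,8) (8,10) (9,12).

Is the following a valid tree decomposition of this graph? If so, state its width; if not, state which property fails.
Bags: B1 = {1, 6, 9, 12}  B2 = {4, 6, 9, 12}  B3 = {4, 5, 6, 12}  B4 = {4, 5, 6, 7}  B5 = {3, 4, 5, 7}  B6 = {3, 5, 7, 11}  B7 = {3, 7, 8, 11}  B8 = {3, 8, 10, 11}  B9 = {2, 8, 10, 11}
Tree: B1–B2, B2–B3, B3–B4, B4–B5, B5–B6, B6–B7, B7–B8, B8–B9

Yes; width 3.

Checking the three conditions: (i) the bags cover all of {1, 2, 3, 4, 5, 6, 7, 8, 9, 10, 11, 12}; (ii) for each edge, some bag contains both endpoints; (iii) the bags containing any fixed vertex form a subtree. All hold, so the decomposition is valid with width 4 − 1 = 3.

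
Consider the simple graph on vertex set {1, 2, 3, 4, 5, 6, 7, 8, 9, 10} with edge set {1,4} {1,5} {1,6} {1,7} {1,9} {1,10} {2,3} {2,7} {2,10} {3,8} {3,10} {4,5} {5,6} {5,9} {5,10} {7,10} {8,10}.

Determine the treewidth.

A width-2 tree decomposition is:
Bags: B1 = {1, 5, 10}  B2 = {1, 7, 10}  B3 = {2, 7, 10}  B4 = {2, 3, 10}  B5 = {1, 5, 9}  B6 = {3, 8, 10}  B7 = {1, 4, 5}  B8 = {1, 5, 6}
Tree: B1–B2, B2–B3, B3–B4, B1–B5, B4–B6, B5–B7, B1–B8
The largest bag has 3 vertices, giving width 2; this decomposition certifies tw(G) ≤ 2. On the other hand G contains the 3-clique {3, 8, 10}. A clique must lie in a single bag of any decomposition, so no decomposition can have width below 2. Combining the bounds, tw(G) = 2.

2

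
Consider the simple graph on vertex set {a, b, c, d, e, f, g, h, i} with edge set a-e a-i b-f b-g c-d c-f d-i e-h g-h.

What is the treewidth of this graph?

2

A width-2 tree decomposition is:
Bags: B1 = {a, e, h}  B2 = {a, h, i}  B3 = {d, h, i}  B4 = {c, d, h}  B5 = {c, f, h}  B6 = {b, f, h}  B7 = {b, g, h}
Tree: B1–B2, B2–B3, B3–B4, B4–B5, B5–B6, B6–B7
Every bag has size at most 3, so the width is 3 − 1 = 2 and tw(G) ≤ 2. Since h–e–a–i–d–c–f–b–g–h is a cycle in G, G is not acyclic. Forests are exactly the graphs of treewidth ≤ 1, so tw(G) ≥ 2. Therefore the treewidth is 2.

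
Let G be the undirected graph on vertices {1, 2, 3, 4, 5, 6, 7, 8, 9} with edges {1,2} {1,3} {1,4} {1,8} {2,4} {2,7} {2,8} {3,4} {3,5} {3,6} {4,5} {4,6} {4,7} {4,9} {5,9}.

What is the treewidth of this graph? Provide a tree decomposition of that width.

Treewidth 2.
Bags: B1 = {1, 3, 4}  B2 = {1, 2, 4}  B3 = {3, 4, 6}  B4 = {1, 2, 8}  B5 = {2, 4, 7}  B6 = {3, 4, 5}  B7 = {4, 5, 9}
Tree: B1–B2, B1–B3, B2–B4, B2–B5, B3–B6, B6–B7

Each bag holds 3 vertices, so the decomposition has width 2, which upper-bounds the treewidth. For the lower bound, the 3 vertices {1, 2, 8} are pairwise adjacent, and any tree decomposition puts a clique entirely inside one bag — forcing width ≥ 2. Therefore the treewidth is 2.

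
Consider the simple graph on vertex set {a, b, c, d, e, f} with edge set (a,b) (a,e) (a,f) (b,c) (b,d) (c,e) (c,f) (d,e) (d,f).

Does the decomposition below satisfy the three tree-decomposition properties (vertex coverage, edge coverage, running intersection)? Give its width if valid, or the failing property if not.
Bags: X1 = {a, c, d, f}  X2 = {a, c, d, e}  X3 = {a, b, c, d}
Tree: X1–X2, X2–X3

Checking the three conditions: (i) the bags cover all of {a, b, c, d, e, f}; (ii) for each edge, some bag contains both endpoints; (iii) the bags containing any fixed vertex form a subtree. All hold, so the decomposition is valid with width 4 − 1 = 3.

Yes; width 3.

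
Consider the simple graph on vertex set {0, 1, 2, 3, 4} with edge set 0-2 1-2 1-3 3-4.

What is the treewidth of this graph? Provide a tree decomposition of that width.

Treewidth 1.
Bags: B1 = {3, 4}  B2 = {1, 3}  B3 = {1, 2}  B4 = {0, 2}
Tree: B1–B2, B2–B3, B3–B4

Every bag has size at most 2, so the width is 2 − 1 = 1 and tw(G) ≤ 1. G has an edge, so its treewidth is at least 1. Hence tw(G) = 1 exactly.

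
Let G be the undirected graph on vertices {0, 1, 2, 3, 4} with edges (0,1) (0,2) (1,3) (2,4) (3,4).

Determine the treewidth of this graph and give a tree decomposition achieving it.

Treewidth 2.
Bags: B1 = {0, 1, 3}  B2 = {0, 2, 3}  B3 = {2, 3, 4}
Tree: B1–B2, B2–B3

Each bag holds 3 vertices, so the decomposition has width 2, which upper-bounds the treewidth. For the lower bound, G contains the cycle 3–1–0–2–4–3, so G is not a forest; only forests have treewidth ≤ 1, hence tw(G) ≥ 2. Combining the bounds, tw(G) = 2.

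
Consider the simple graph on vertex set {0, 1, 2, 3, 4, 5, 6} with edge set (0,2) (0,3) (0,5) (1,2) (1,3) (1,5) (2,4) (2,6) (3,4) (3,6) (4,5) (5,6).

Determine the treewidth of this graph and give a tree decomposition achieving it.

Each bag holds 4 vertices, so the decomposition has width 3, which upper-bounds the treewidth. For the lower bound: the 4 vertex sets {4,5}, {3,6}, {2}, {0} are disjoint, each induces a connected subgraph, and every pair is joined by at least one edge of G. Contracting each set to a single vertex therefore yields K_{4} as a minor, and since treewidth is minor-monotone, tw(G) ≥ tw(K_{4}) = 3. Hence tw(G) = 3 exactly.

Treewidth 3.
One optimal decomposition is:
Bags: B1 = {2, 3, 4, 5}  B2 = {2, 3, 5, 6}  B3 = {0, 2, 3, 5}  B4 = {1, 2, 3, 5}
Tree: B1–B2, B2–B3, B3–B4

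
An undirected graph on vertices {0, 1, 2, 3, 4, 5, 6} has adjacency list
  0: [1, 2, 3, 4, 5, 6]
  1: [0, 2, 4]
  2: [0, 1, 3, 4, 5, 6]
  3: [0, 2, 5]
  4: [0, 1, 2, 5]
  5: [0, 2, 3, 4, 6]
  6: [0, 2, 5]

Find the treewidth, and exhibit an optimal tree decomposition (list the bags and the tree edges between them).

Every bag has size at most 4, so the width is 4 − 1 = 3 and tw(G) ≤ 3. On the other hand G contains the 4-clique {0, 1, 2, 4}. A clique must lie in a single bag of any decomposition, so no decomposition can have width below 3. The upper and lower bounds meet at 3, so that is the treewidth.

Treewidth 3.
Bags: B1 = {0, 2, 4, 5}  B2 = {0, 2, 5, 6}  B3 = {0, 2, 3, 5}  B4 = {0, 1, 2, 4}
Tree: B1–B2, B1–B3, B1–B4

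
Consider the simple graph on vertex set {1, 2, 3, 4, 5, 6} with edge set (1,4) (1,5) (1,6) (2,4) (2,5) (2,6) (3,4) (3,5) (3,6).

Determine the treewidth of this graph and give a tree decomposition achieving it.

Every bag has size at most 4, so the width is 4 − 1 = 3 and tw(G) ≤ 3. For the lower bound: the 4 vertex sets {3,4}, {2,6}, {5}, {1} are disjoint, each induces a connected subgraph, and every pair is joined by at least one edge of G. Contracting each set to a single vertex therefore yields K_{4} as a minor, and since treewidth is minor-monotone, tw(G) ≥ tw(K_{4}) = 3. Hence tw(G) = 3 exactly.

Treewidth 3.
One such decomposition:
Bags: B1 = {3, 4, 5, 6}  B2 = {2, 4, 5, 6}  B3 = {1, 4, 5, 6}
Tree: B1–B2, B2–B3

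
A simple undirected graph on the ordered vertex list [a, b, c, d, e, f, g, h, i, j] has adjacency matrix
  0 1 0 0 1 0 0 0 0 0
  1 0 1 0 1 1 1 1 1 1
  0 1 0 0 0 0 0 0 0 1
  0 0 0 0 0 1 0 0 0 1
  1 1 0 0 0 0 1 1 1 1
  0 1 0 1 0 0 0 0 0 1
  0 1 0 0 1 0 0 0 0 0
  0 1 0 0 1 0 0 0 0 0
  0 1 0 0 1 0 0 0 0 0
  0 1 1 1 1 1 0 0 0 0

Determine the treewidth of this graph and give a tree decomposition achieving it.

Each bag holds 3 vertices, so the decomposition has width 2, which upper-bounds the treewidth. Conversely, {d, f, j} is a clique of size 3, and the vertices of any clique must share a bag in every tree decomposition; so some bag has ≥ 3 vertices and tw(G) ≥ 2. Combining the bounds, tw(G) = 2.

Treewidth 2.
Bags: B1 = {b, f, j}  B2 = {d, f, j}  B3 = {b, c, j}  B4 = {b, e, j}  B5 = {a, b, e}  B6 = {b, e, i}  B7 = {b, e, h}  B8 = {b, e, g}
Tree: B1–B2, B1–B3, B3–B4, B4–B5, B4–B6, B4–B7, B6–B8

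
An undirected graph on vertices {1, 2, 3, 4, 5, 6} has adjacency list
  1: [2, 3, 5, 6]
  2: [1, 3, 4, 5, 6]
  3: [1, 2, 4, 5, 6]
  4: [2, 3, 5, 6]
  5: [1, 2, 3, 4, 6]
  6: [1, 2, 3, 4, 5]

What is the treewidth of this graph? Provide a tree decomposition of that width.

Treewidth 4.
One optimal decomposition is:
Bags: B1 = {1, 2, 3, 5, 6}  B2 = {2, 3, 4, 5, 6}
Tree: B1–B2

The largest bag has 5 vertices, giving width 4; this decomposition certifies tw(G) ≤ 4. On the other hand G contains the 5-clique {1, 2, 3, 5, 6}. A clique must lie in a single bag of any decomposition, so no decomposition can have width below 4. Therefore the treewidth is 4.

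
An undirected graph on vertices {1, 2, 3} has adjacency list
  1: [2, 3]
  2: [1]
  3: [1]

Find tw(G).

A width-1 tree decomposition is:
Bags: B1 = {1, 3}  B2 = {1, 2}
Tree: B1–B2
The largest bag has 2 vertices, giving width 1; this decomposition certifies tw(G) ≤ 1. G has an edge, so its treewidth is at least 1. Therefore the treewidth is 1.

1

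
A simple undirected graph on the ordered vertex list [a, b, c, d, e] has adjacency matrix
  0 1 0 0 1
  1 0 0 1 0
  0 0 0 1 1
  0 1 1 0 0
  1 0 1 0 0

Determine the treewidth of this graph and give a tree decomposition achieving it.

Treewidth 2.
One such decomposition:
Bags: B1 = {a, b, d}  B2 = {a, d, e}  B3 = {c, d, e}
Tree: B1–B2, B2–B3

The largest bag has 3 vertices, giving width 2; this decomposition certifies tw(G) ≤ 2. Since d–b–a–e–c–d is a cycle in G, G is not acyclic. Forests are exactly the graphs of treewidth ≤ 1, so tw(G) ≥ 2. The upper and lower bounds meet at 2, so that is the treewidth.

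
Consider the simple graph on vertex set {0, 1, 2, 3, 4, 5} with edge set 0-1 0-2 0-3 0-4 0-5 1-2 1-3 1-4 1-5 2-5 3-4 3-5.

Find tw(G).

A width-3 tree decomposition is:
Bags: B1 = {0, 1, 2, 5}  B2 = {0, 1, 3, 5}  B3 = {0, 1, 3, 4}
Tree: B1–B2, B2–B3
The largest bag has 4 vertices, giving width 3; this decomposition certifies tw(G) ≤ 3. For the lower bound, the 4 vertices {0, 1, 2, 5} are pairwise adjacent, and any tree decomposition puts a clique entirely inside one bag — forcing width ≥ 3. The upper and lower bounds meet at 3, so that is the treewidth.

3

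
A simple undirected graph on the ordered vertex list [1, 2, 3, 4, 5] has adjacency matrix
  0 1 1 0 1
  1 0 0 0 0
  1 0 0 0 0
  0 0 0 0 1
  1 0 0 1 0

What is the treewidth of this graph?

A width-1 tree decomposition is:
Bags: B1 = {1, 5}  B2 = {1, 2}  B3 = {1, 3}  B4 = {4, 5}
Tree: B1–B2, B2–B3, B1–B4
The largest bag has 2 vertices, giving width 1; this decomposition certifies tw(G) ≤ 1. G has an edge, so its treewidth is at least 1. Combining the bounds, tw(G) = 1.

1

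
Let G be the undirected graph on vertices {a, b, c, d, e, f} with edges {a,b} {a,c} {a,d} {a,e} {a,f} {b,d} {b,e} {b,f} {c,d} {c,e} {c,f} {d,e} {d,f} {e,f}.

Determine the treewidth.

4

A width-4 tree decomposition is:
Bags: B1 = {a, b, d, e, f}  B2 = {a, c, d, e, f}
Tree: B1–B2
Each bag holds 5 vertices, so the decomposition has width 4, which upper-bounds the treewidth. On the other hand G contains the 5-clique {a, c, d, e, f}. A clique must lie in a single bag of any decomposition, so no decomposition can have width below 4. Combining the bounds, tw(G) = 4.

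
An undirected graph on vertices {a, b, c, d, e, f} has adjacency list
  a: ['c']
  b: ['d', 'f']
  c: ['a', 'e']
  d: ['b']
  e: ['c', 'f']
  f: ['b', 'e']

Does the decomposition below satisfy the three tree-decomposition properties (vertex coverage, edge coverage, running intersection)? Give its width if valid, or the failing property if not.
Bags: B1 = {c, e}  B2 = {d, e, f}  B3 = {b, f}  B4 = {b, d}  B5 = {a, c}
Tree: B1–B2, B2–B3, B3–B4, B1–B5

No — bags containing vertex d are not connected in the tree.

A tree decomposition must satisfy three properties: every vertex lies in some bag; for every edge, both endpoints lie together in some bag; and for every vertex, the bags containing it form a connected subtree. Here bags containing vertex d are not connected in the tree, so the decomposition is invalid.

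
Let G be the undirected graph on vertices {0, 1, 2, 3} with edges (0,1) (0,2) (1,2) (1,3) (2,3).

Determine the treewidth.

A width-2 tree decomposition is:
Bags: B1 = {1, 2, 3}  B2 = {0, 1, 2}
Tree: B1–B2
Each bag holds 3 vertices, so the decomposition has width 2, which upper-bounds the treewidth. For the lower bound, the 3 vertices {0, 1, 2} are pairwise adjacent, and any tree decomposition puts a clique entirely inside one bag — forcing width ≥ 2. Hence tw(G) = 2 exactly.

2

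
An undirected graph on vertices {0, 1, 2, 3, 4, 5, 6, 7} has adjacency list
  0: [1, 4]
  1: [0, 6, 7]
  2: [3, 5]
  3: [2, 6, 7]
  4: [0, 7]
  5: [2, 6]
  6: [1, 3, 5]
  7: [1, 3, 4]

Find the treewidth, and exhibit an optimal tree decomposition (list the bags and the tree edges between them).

Treewidth 2.
One such decomposition:
Bags: B1 = {2, 3, 5}  B2 = {3, 5, 6}  B3 = {3, 6, 7}  B4 = {1, 6, 7}  B5 = {1, 4, 7}  B6 = {0, 1, 4}
Tree: B1–B2, B2–B3, B3–B4, B4–B5, B5–B6

Every bag has size at most 3, so the width is 3 − 1 = 2 and tw(G) ≤ 2. For the lower bound, G contains the cycle 2–5–6–3–2, so G is not a forest; only forests have treewidth ≤ 1, hence tw(G) ≥ 2. Combining the bounds, tw(G) = 2.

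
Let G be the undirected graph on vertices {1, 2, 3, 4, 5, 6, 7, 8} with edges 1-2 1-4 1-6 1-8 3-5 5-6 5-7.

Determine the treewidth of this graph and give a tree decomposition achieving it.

The largest bag has 2 vertices, giving width 1; this decomposition certifies tw(G) ≤ 1. Since G has at least one edge (e.g. 4–1), it is not an edgeless graph, so tw(G) ≥ 1. Combining the bounds, tw(G) = 1.

Treewidth 1.
One optimal decomposition is:
Bags: B1 = {1, 4}  B2 = {1, 6}  B3 = {5, 6}  B4 = {5, 7}  B5 = {3, 5}  B6 = {1, 2}  B7 = {1, 8}
Tree: B1–B2, B2–B3, B3–B4, B3–B5, B2–B6, B1–B7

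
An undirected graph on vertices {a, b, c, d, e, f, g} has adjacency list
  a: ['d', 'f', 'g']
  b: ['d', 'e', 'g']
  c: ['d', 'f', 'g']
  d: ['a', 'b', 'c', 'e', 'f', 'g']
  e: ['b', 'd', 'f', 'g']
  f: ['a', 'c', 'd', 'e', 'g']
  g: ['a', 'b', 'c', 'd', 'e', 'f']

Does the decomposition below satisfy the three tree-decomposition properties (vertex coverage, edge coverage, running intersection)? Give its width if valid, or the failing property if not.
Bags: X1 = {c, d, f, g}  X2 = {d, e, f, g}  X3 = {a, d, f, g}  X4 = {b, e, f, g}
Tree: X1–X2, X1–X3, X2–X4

No — edge (d,b) lies in no bag.

A tree decomposition must satisfy three properties: every vertex lies in some bag; for every edge, both endpoints lie together in some bag; and for every vertex, the bags containing it form a connected subtree. Here edge (d,b) lies in no bag, so the decomposition is invalid.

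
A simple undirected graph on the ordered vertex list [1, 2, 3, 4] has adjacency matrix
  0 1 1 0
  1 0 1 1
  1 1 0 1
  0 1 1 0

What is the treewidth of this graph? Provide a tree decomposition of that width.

Treewidth 2.
Bags: B1 = {2, 3, 4}  B2 = {1, 2, 3}
Tree: B1–B2

Every bag has size at most 3, so the width is 3 − 1 = 2 and tw(G) ≤ 2. Conversely, {1, 2, 3} is a clique of size 3, and the vertices of any clique must share a bag in every tree decomposition; so some bag has ≥ 3 vertices and tw(G) ≥ 2. Therefore the treewidth is 2.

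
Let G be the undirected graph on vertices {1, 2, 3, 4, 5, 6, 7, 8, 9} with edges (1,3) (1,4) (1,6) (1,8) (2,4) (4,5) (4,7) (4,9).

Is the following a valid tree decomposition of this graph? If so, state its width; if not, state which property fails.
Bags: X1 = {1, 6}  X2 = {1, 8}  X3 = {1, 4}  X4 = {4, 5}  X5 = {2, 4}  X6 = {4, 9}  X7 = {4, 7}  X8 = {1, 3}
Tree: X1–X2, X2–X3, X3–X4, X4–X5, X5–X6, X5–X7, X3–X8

Yes; width 1.

Every vertex of G appears in some bag (union = {1, 2, 3, 4, 5, 6, 7, 8, 9}); every edge is covered by a bag; and for each vertex v the set of bags containing v is connected in the bag tree. The decomposition is therefore valid. The largest bag has 2 vertices, so the width is 1.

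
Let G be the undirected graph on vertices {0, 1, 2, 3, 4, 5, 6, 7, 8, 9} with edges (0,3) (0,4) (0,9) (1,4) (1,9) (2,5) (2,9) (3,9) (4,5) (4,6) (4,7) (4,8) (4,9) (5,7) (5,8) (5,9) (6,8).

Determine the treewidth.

A width-2 tree decomposition is:
Bags: B1 = {4, 5, 8}  B2 = {4, 5, 9}  B3 = {2, 5, 9}  B4 = {0, 4, 9}  B5 = {4, 6, 8}  B6 = {4, 5, 7}  B7 = {0, 3, 9}  B8 = {1, 4, 9}
Tree: B1–B2, B2–B3, B2–B4, B1–B5, B1–B6, B4–B7, B2–B8
Every bag has size at most 3, so the width is 3 − 1 = 2 and tw(G) ≤ 2. On the other hand G contains the 3-clique {2, 5, 9}. A clique must lie in a single bag of any decomposition, so no decomposition can have width below 2. Hence tw(G) = 2 exactly.

2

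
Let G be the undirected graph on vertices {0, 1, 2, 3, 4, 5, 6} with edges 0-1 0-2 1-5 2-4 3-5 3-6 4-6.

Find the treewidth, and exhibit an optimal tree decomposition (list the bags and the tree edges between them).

The largest bag has 3 vertices, giving width 2; this decomposition certifies tw(G) ≤ 2. Since 0–2–4–6–3–5–1–0 is a cycle in G, G is not acyclic. Forests are exactly the graphs of treewidth ≤ 1, so tw(G) ≥ 2. The upper and lower bounds meet at 2, so that is the treewidth.

Treewidth 2.
One such decomposition:
Bags: B1 = {0, 2, 4}  B2 = {0, 4, 6}  B3 = {0, 3, 6}  B4 = {0, 3, 5}  B5 = {0, 1, 5}
Tree: B1–B2, B2–B3, B3–B4, B4–B5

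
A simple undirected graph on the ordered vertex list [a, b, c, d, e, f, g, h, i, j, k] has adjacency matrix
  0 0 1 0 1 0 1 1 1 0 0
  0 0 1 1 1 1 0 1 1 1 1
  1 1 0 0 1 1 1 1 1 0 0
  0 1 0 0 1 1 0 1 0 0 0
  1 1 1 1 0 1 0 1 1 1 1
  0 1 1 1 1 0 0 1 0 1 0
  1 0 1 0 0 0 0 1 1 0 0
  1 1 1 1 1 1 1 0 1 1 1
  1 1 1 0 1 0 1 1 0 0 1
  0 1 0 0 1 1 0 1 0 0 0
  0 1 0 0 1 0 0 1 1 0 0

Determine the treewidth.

A width-4 tree decomposition is:
Bags: B1 = {b, c, e, f, h}  B2 = {b, c, e, h, i}  B3 = {a, c, e, h, i}  B4 = {b, e, f, h, j}  B5 = {b, e, h, i, k}  B6 = {a, c, g, h, i}  B7 = {b, d, e, f, h}
Tree: B1–B2, B2–B3, B1–B4, B2–B5, B3–B6, B1–B7
Every bag has size at most 5, so the width is 5 − 1 = 4 and tw(G) ≤ 4. For the lower bound, the 5 vertices {a, c, g, h, i} are pairwise adjacent, and any tree decomposition puts a clique entirely inside one bag — forcing width ≥ 4. Hence tw(G) = 4 exactly.

4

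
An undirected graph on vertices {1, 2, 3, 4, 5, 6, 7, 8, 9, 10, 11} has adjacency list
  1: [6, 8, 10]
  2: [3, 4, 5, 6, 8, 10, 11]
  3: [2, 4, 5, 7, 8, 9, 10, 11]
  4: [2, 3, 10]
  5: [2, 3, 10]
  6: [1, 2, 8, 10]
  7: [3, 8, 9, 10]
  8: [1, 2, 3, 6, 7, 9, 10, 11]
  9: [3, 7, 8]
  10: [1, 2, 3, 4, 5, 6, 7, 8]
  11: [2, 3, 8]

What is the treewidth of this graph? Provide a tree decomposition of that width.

Each bag holds 4 vertices, so the decomposition has width 3, which upper-bounds the treewidth. On the other hand G contains the 4-clique {1, 6, 8, 10}. A clique must lie in a single bag of any decomposition, so no decomposition can have width below 3. The upper and lower bounds meet at 3, so that is the treewidth.

Treewidth 3.
One optimal decomposition is:
Bags: B1 = {2, 3, 8, 10}  B2 = {3, 7, 8, 10}  B3 = {2, 3, 8, 11}  B4 = {2, 3, 5, 10}  B5 = {3, 7, 8, 9}  B6 = {2, 6, 8, 10}  B7 = {1, 6, 8, 10}  B8 = {2, 3, 4, 10}
Tree: B1–B2, B1–B3, B1–B4, B2–B5, B1–B6, B6–B7, B1–B8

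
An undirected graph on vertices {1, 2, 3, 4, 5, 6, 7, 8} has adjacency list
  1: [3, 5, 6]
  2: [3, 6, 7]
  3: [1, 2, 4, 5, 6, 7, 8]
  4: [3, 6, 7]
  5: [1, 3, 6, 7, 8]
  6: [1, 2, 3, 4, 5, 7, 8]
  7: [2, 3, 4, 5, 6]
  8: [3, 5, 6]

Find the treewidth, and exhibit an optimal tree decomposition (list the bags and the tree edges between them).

The largest bag has 4 vertices, giving width 3; this decomposition certifies tw(G) ≤ 3. For the lower bound, the 4 vertices {2, 3, 6, 7} are pairwise adjacent, and any tree decomposition puts a clique entirely inside one bag — forcing width ≥ 3. Therefore the treewidth is 3.

Treewidth 3.
One such decomposition:
Bags: B1 = {3, 5, 6, 8}  B2 = {3, 5, 6, 7}  B3 = {1, 3, 5, 6}  B4 = {2, 3, 6, 7}  B5 = {3, 4, 6, 7}
Tree: B1–B2, B1–B3, B2–B4, B2–B5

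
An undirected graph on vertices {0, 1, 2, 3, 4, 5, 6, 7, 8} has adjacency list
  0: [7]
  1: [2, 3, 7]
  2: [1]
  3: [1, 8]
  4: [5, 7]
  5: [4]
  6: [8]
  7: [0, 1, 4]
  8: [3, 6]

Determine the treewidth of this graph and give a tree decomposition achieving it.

Treewidth 1.
One such decomposition:
Bags: B1 = {1, 7}  B2 = {4, 7}  B3 = {1, 3}  B4 = {0, 7}  B5 = {3, 8}  B6 = {1, 2}  B7 = {6, 8}  B8 = {4, 5}
Tree: B1–B2, B1–B3, B1–B4, B3–B5, B1–B6, B5–B7, B2–B8

Each bag holds 2 vertices, so the decomposition has width 1, which upper-bounds the treewidth. G has an edge, so its treewidth is at least 1. Hence tw(G) = 1 exactly.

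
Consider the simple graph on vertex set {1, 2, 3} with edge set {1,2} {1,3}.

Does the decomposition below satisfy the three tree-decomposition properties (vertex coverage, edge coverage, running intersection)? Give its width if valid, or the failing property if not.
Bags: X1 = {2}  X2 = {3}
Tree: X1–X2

A tree decomposition must satisfy three properties: every vertex lies in some bag; for every edge, both endpoints lie together in some bag; and for every vertex, the bags containing it form a connected subtree. Here vertex 1 appears in no bag, so the decomposition is invalid.

No — vertex 1 appears in no bag.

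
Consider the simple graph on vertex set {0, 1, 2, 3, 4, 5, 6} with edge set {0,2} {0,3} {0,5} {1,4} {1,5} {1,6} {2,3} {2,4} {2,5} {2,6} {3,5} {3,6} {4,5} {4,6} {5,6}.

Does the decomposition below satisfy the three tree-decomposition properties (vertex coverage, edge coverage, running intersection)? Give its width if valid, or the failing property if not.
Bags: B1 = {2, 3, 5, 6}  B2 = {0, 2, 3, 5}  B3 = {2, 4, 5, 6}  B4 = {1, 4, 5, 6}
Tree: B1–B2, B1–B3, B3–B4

Vertex coverage: the bags together contain {0, 1, 2, 3, 4, 5, 6}, the full vertex set. Edge coverage: each edge of G has both endpoints in at least one bag. Running intersection: for every vertex, the bags containing it form a connected subtree. All three properties hold, so this is a valid tree decomposition of width max|bag| − 1 = 3, and hence tw(G) ≤ 3.

Yes; width 3.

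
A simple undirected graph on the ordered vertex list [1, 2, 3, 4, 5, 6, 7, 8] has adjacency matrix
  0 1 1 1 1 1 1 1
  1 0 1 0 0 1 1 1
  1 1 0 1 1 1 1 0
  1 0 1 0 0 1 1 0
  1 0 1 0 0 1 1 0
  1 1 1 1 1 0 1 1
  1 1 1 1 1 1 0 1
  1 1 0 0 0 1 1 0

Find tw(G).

4

A width-4 tree decomposition is:
Bags: B1 = {1, 2, 3, 6, 7}  B2 = {1, 3, 5, 6, 7}  B3 = {1, 2, 6, 7, 8}  B4 = {1, 3, 4, 6, 7}
Tree: B1–B2, B1–B3, B1–B4
Every bag has size at most 5, so the width is 5 − 1 = 4 and tw(G) ≤ 4. Conversely, {1, 2, 6, 7, 8} is a clique of size 5, and the vertices of any clique must share a bag in every tree decomposition; so some bag has ≥ 5 vertices and tw(G) ≥ 4. Combining the bounds, tw(G) = 4.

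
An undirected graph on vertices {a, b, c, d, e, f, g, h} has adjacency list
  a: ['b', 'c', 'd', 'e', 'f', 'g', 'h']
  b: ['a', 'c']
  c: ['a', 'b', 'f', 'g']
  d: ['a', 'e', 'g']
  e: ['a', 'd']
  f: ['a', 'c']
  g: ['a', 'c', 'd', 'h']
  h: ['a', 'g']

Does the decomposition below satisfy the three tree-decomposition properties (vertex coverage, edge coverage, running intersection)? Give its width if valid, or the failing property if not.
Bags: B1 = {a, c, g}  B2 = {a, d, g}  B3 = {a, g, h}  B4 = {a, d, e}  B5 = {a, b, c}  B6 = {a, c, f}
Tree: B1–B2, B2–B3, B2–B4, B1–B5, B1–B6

Vertex coverage: the bags together contain {a, b, c, d, e, f, g, h}, the full vertex set. Edge coverage: each edge of G has both endpoints in at least one bag. Running intersection: for every vertex, the bags containing it form a connected subtree. All three properties hold, so this is a valid tree decomposition of width max|bag| − 1 = 2, and hence tw(G) ≤ 2.

Yes; width 2.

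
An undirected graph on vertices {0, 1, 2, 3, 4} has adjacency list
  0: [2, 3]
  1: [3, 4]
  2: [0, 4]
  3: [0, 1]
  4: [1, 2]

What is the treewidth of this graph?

A width-2 tree decomposition is:
Bags: B1 = {0, 1, 3}  B2 = {0, 1, 4}  B3 = {0, 2, 4}
Tree: B1–B2, B2–B3
Each bag holds 3 vertices, so the decomposition has width 2, which upper-bounds the treewidth. For the lower bound, G contains the cycle 0–3–1–4–2–0, so G is not a forest; only forests have treewidth ≤ 1, hence tw(G) ≥ 2. Hence tw(G) = 2 exactly.

2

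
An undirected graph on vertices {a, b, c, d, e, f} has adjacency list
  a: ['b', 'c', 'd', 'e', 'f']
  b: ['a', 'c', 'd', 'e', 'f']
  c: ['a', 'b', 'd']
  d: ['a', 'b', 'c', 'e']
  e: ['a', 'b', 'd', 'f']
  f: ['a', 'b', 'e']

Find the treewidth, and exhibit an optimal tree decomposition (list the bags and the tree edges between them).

Treewidth 3.
Bags: B1 = {a, b, c, d}  B2 = {a, b, d, e}  B3 = {a, b, e, f}
Tree: B1–B2, B2–B3

Every bag has size at most 4, so the width is 4 − 1 = 3 and tw(G) ≤ 3. On the other hand G contains the 4-clique {a, b, d, e}. A clique must lie in a single bag of any decomposition, so no decomposition can have width below 3. Hence tw(G) = 3 exactly.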